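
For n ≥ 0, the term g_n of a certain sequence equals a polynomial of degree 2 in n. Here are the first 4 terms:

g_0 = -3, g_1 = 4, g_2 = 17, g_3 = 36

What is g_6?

1st diffs: 7, 13, 19.
2nd diffs: 6, 6 (constant).
Newton forward-difference form: g_n = -3 + 7·C(n,1) + 6·C(n,2).
At n = 6: n = 6, so g_6 = -3 + 42 + 90 = 129.

129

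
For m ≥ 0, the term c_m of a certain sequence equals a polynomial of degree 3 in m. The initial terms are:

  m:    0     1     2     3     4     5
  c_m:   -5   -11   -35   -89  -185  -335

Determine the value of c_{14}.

1st diffs: -6, -24, -54, -96, -150.
2nd diffs: -18, -30, -42, -54.
3rd diffs: -12, -12, -12 (constant).
Newton forward-difference form: c_m = -5 + (-6)·C(m,1) + (-18)·C(m,2) + (-12)·C(m,3).
At m = 14: m = 14, so c_{14} = -5 - 84 - 1638 - 4368 = -6095.

-6095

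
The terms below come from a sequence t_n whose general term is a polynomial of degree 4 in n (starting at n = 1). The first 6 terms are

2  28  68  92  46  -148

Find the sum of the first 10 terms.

1st diffs: 26, 40, 24, -46, -194.
2nd diffs: 14, -16, -70, -148.
3rd diffs: -30, -54, -78.
4th diffs: -24, -24 (constant).
So t_n = -n^4 + 5n^3 + 2n^2 - 4.
Continuing: -592, -1412, -2758, -4804.
Summing n = 1..10 (10 terms) gives -9478.

-9478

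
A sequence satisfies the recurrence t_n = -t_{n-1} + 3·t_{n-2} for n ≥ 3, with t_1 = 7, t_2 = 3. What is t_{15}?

Compute successive terms:
t_3 = 18; t_4 = -9; t_5 = 63; …; t_{12} = -16290; t_{13} = 37863; t_{14} = -86733; t_{15} = 200322.

200322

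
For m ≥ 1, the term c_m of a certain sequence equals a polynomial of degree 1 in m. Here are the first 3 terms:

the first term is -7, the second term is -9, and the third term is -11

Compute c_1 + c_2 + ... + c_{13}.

-247

1st diffs: -2, -2 (constant).
So c_m = -2m - 5.
Continuing: …, -13, -15, -17, -19, …, c_{13} = -31.
Summing m = 1..13 (13 terms) gives -247.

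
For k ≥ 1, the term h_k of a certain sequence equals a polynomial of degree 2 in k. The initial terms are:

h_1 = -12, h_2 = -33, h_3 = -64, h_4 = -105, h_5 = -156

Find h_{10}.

-561

1st diffs: -21, -31, -41, -51.
2nd diffs: -10, -10, -10 (constant).
Newton forward-difference form: h_k = -12 + (-21)·C(k-1,1) + (-10)·C(k-1,2).
At k = 10: k-1 = 9, so h_{10} = -12 - 189 - 360 = -561.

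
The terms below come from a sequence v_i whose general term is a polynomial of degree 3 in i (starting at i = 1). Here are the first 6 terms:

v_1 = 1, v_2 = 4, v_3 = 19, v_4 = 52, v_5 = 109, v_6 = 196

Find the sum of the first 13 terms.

7969

1st diffs: 3, 15, 33, 57, 87.
2nd diffs: 12, 18, 24, 30.
3rd diffs: 6, 6, 6 (constant).
Newton forward-difference form: v_i = 1 + 3·C(i-1,1) + 12·C(i-1,2) + 6·C(i-1,3).
Continuing: …, 319, 484, 697, 964, …, v_{13} = 2149.
Summing i = 1..13 (13 terms) gives 7969.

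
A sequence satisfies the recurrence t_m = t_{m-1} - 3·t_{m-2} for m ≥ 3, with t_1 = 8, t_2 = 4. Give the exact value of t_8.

-332

Iterate the recurrence:
t_3 = -20; t_4 = -32; t_5 = 28; t_6 = 124; t_7 = 40; t_8 = -332.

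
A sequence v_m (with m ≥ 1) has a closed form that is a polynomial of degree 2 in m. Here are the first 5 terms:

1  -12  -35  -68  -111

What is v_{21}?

-2159

1st diffs: -13, -23, -33, -43.
2nd diffs: -10, -10, -10 (constant).
Newton forward-difference form: v_m = 1 + (-13)·C(m-1,1) + (-10)·C(m-1,2).
At m = 21: m-1 = 20, so v_{21} = 1 - 260 - 1900 = -2159.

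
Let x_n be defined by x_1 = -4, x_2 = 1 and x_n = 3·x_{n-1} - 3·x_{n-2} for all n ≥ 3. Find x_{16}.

30618

Iterate the recurrence:
x_3 = 15;  x_4 = 42;  x_5 = 81;  …;  x_{13} = -2916;  x_{14} = 729;  x_{15} = 10935;  x_{16} = 30618.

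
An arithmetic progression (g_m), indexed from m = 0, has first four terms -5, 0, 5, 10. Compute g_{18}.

Common difference d = 5.
g_m = -5 + (m - 0)·5.
g_{18} = -5 + 18·5 = 85.

85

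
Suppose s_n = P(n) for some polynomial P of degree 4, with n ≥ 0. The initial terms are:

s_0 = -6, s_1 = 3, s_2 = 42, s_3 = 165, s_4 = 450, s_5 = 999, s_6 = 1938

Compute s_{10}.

1st diffs: 9, 39, 123, 285, 549, 939.
2nd diffs: 30, 84, 162, 264, 390.
3rd diffs: 54, 78, 102, 126.
4th diffs: 24, 24, 24 (constant).
So s_n = n^4 + 3n^3 - n^2 + 6n - 6.
Evaluating at n = 10 gives s_{10} = 12954.

12954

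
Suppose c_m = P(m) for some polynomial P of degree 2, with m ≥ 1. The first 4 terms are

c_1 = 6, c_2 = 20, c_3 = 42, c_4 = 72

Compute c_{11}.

1st diffs: 14, 22, 30.
2nd diffs: 8, 8 (constant).
Newton forward-difference form: c_m = 6 + 14·C(m-1,1) + 8·C(m-1,2).
At m = 11: m-1 = 10, so c_{11} = 6 + 140 + 360 = 506.

506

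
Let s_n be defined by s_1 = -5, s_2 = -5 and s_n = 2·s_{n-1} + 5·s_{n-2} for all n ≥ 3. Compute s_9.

-50165

Applying the relation repeatedly:
s_3 = -35; s_4 = -95; s_5 = -365; s_6 = -1205; s_7 = -4235; s_8 = -14495; s_9 = -50165.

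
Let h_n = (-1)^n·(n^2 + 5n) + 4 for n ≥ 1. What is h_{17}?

(-1)^17 = -1; n^2 + 5n at n=17 is 374; so h_{17} = -370.

-370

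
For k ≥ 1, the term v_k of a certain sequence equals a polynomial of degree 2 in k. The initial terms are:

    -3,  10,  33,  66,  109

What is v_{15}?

1089

1st diffs: 13, 23, 33, 43.
2nd diffs: 10, 10, 10 (constant).
So v_k = 5k^2 - 2k - 6.
Evaluating at k = 15 gives v_{15} = 1089.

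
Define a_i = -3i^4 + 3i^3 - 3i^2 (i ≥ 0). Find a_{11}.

-40293

a_{11} = -3·11^4 + 3·11^3 - 3·11^2 = -40293.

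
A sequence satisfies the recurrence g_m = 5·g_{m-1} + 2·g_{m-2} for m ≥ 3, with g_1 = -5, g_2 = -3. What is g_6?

-3787

g_3 = -25, g_4 = -131, g_5 = -705, g_6 = -3787.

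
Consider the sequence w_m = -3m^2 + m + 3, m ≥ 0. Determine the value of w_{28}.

w_{28} = -3·28^2 + 1·28 + 3 = -2321.

-2321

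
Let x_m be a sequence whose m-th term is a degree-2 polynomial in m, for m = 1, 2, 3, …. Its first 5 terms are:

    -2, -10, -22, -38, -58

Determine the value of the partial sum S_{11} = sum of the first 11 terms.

1st diffs: -8, -12, -16, -20.
2nd diffs: -4, -4, -4 (constant).
Newton forward-difference form: x_m = -2 + (-8)·C(m-1,1) + (-4)·C(m-1,2).
Continuing: …, -82, -110, -142, -178, …, x_{11} = -262.
Summing m = 1..11 (11 terms) gives -1122.

-1122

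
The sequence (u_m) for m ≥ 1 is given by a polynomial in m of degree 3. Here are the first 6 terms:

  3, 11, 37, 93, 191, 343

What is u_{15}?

6121

1st diffs: 8, 26, 56, 98, 152.
2nd diffs: 18, 30, 42, 54.
3rd diffs: 12, 12, 12 (constant).
So u_m = 2m^3 - 3m^2 + 3m + 1.
Evaluating at m = 15 gives u_{15} = 6121.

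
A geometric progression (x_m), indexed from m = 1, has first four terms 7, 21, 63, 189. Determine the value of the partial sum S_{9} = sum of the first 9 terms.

68887

Common ratio r = 3.
x_m = 7·3^(m-1).
S = 7·(3^9 - 1)/(3 - 1) = 7·(19683 - 1)/(2) = 68887.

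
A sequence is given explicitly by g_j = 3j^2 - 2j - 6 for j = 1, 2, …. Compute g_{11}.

335

g_{11} = 3·11^2 - 2·11 - 6 = 335.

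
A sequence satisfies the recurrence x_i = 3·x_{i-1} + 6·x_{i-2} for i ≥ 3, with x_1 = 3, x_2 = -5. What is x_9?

-20493

Step forward from the initial values:
x_3 = 3;  x_4 = -21;  x_5 = -45;  x_6 = -261;  x_7 = -1053;  x_8 = -4725;  x_9 = -20493.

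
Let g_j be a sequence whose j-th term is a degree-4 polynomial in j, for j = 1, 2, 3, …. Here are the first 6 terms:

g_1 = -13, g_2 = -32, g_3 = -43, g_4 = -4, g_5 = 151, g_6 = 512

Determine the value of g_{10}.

1st diffs: -19, -11, 39, 155, 361.
2nd diffs: 8, 50, 116, 206.
3rd diffs: 42, 66, 90.
4th diffs: 24, 24 (constant).
Newton forward-difference form: g_j = -13 + (-19)·C(j-1,1) + 8·C(j-1,2) + 42·C(j-1,3) + 24·C(j-1,4).
At j = 10: j-1 = 9, so g_{10} = -13 - 171 + 288 + 3528 + 3024 = 6656.

6656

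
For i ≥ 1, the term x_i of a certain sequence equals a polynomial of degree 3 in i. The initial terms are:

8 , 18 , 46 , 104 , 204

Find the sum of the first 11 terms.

1st diffs: 10, 28, 58, 100.
2nd diffs: 18, 30, 42.
3rd diffs: 12, 12 (constant).
So x_i = 2i^3 - 3i^2 + 5i + 4.
Continuing: …, 358, 578, 876, 1264, …, x_{11} = 2358.
Summing i = 1..11 (11 terms) gives 7568.

7568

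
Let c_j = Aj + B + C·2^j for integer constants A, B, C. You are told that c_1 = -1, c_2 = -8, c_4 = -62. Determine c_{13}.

-40915

Write the equations: A + B + 2C = -1; 2A + B + 4C = -8; 4A + B + 16C = -62.
Subtracting the first from the second: A + 2C = -7.
Subtracting the second from the third: 2A + 12C = -54.
Solving: C = -5, A = 3, then B = 6.
So c_j = 3·j + 6 + (-5)·2^j; at j=13 this is -40915.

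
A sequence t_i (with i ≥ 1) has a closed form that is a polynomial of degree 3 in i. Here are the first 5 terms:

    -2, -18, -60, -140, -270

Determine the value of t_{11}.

1st diffs: -16, -42, -80, -130.
2nd diffs: -26, -38, -50.
3rd diffs: -12, -12 (constant).
Newton forward-difference form: t_i = -2 + (-16)·C(i-1,1) + (-26)·C(i-1,2) + (-12)·C(i-1,3).
At i = 11: i-1 = 10, so t_{11} = -2 - 160 - 1170 - 1440 = -2772.

-2772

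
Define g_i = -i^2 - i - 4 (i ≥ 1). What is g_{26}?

-706

g_{26} = -1·26^2 - 1·26 - 4 = -706.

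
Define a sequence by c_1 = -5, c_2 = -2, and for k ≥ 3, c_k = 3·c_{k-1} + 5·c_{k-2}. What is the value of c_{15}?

-766682311

c_3 = -31  c_4 = -103  c_5 = -464  …  c_{12} = -10403263  c_{13} = -43616669  c_{14} = -182866322  c_{15} = -766682311.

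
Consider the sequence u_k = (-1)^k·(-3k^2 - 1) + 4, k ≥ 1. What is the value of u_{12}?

(-1)^12 = 1; -3k^2 - 1 at k=12 is -433; so u_{12} = -429.

-429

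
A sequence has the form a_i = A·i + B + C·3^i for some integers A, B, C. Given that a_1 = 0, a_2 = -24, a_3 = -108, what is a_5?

Write the equations: A + B + 3C = 0; 2A + B + 9C = -24; 3A + B + 27C = -108.
Subtracting the first from the second: A + 6C = -24.
Subtracting the second from the third: A + 18C = -84.
Solving: C = -5, A = 6, then B = 9.
Hence a_5 = 6·5 + 9 + (-5)·243 = -1176.

-1176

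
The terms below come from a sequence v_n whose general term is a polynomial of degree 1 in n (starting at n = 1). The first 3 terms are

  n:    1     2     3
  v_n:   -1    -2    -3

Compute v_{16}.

-16

1st diffs: -1, -1 (constant).
So v_n = -n.
Evaluating at n = 16 gives v_{16} = -16.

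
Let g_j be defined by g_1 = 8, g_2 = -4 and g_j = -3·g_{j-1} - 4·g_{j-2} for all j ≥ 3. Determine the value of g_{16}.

-155444

Iterate the recurrence:
g_3 = -20;  g_4 = 76;  g_5 = -148;  …;  g_{13} = -40852;  g_{14} = 66956;  g_{15} = -37460;  g_{16} = -155444.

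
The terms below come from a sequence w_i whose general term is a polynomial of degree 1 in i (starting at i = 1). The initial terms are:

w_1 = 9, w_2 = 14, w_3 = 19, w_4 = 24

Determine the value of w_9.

1st diffs: 5, 5, 5 (constant).
So w_i = 5i + 4.
Evaluating at i = 9 gives w_9 = 49.

49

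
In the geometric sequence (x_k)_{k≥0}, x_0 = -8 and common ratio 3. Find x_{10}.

x_k = (-8)·3^(k-0).
x_{10} = (-8)·3^10 = -472392.

-472392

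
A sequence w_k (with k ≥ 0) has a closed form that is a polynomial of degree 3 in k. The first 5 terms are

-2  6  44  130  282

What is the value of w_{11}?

1st diffs: 8, 38, 86, 152.
2nd diffs: 30, 48, 66.
3rd diffs: 18, 18 (constant).
Newton forward-difference form: w_k = -2 + 8·C(k,1) + 30·C(k,2) + 18·C(k,3).
At k = 11: k = 11, so w_{11} = -2 + 88 + 1650 + 2970 = 4706.

4706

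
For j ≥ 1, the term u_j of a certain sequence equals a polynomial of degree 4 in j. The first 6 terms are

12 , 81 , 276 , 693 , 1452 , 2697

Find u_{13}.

1st diffs: 69, 195, 417, 759, 1245.
2nd diffs: 126, 222, 342, 486.
3rd diffs: 96, 120, 144.
4th diffs: 24, 24 (constant).
Newton forward-difference form: u_j = 12 + 69·C(j-1,1) + 126·C(j-1,2) + 96·C(j-1,3) + 24·C(j-1,4).
At j = 13: j-1 = 12, so u_{13} = 12 + 828 + 8316 + 21120 + 11880 = 42156.

42156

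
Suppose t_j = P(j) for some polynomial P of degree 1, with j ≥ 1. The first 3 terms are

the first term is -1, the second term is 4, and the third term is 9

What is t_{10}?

1st diffs: 5, 5 (constant).
So t_j = 5j - 6.
Evaluating at j = 10 gives t_{10} = 44.

44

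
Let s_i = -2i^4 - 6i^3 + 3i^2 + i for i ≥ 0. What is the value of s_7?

s_7 = -2·7^4 - 6·7^3 + 3·7^2 + 1·7 = -6706.

-6706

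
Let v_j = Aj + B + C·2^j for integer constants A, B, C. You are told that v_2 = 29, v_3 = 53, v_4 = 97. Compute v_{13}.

At j = 2, 3, 4: 2A + B + 4C = 29; 3A + B + 8C = 53; 4A + B + 16C = 97.
Subtracting the first from the second: A + 4C = 24.
Subtracting the second from the third: A + 8C = 44.
Solving: C = 5, A = 4, then B = 1.
Therefore v_{13} = 52 + 1 + 5·8192 = 41013.

41013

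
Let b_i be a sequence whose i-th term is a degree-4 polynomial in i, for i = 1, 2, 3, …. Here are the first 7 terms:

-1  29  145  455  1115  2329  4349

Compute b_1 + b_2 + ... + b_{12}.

112364

1st diffs: 30, 116, 310, 660, 1214, 2020.
2nd diffs: 86, 194, 350, 554, 806.
3rd diffs: 108, 156, 204, 252.
4th diffs: 48, 48, 48 (constant).
Newton forward-difference form: b_i = -1 + 30·C(i-1,1) + 86·C(i-1,2) + 108·C(i-1,3) + 48·C(i-1,4).
Continuing: …, 7475, 12055, 18485, 27209, …, b_{12} = 38719.
Summing i = 1..12 (12 terms) gives 112364.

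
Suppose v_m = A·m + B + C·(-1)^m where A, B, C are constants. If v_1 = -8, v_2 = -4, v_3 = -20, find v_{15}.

-92

The three given values yield: A + B - C = -8; 2A + B + C = -4; 3A + B - C = -20.
Subtracting the first from the second: A + 2C = 4.
Subtracting the second from the third: A - 2C = -16.
Solving: C = 5, A = -6, then B = 3.
So v_m = -6·m + 3 + 5·(-1)^m; at m=15 this is -92.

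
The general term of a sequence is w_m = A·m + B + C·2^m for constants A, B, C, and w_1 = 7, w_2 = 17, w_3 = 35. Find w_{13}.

The three given values yield: A + B + 2C = 7; 2A + B + 4C = 17; 3A + B + 8C = 35.
Subtracting the first from the second: A + 2C = 10.
Subtracting the second from the third: A + 4C = 18.
Solving: C = 4, A = 2, then B = -3.
Hence w_{13} = 2·13 + (-3) + 4·8192 = 32791.

32791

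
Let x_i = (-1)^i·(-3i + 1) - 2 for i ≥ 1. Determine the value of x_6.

(-1)^6 = 1; -3i + 1 at i=6 is -17; so x_6 = -19.

-19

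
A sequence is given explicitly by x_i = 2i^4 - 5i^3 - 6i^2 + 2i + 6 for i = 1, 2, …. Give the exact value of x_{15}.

83061

x_{15} = 2·15^4 - 5·15^3 - 6·15^2 + 2·15 + 6 = 83061.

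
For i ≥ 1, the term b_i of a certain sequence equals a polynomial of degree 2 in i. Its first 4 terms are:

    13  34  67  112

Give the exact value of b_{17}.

1789

1st diffs: 21, 33, 45.
2nd diffs: 12, 12 (constant).
Newton forward-difference form: b_i = 13 + 21·C(i-1,1) + 12·C(i-1,2).
At i = 17: i-1 = 16, so b_{17} = 13 + 336 + 1440 = 1789.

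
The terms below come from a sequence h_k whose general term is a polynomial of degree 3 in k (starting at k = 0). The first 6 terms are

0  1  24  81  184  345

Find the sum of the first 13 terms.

1st diffs: 1, 23, 57, 103, 161.
2nd diffs: 22, 34, 46, 58.
3rd diffs: 12, 12, 12 (constant).
Newton forward-difference form: h_k = 1·C(k,1) + 22·C(k,2) + 12·C(k,3).
Continuing: …, 576, 889, 1296, 1809, …, h_{12} = 4104.
Summing k = 0..12 (13 terms) gives 14950.

14950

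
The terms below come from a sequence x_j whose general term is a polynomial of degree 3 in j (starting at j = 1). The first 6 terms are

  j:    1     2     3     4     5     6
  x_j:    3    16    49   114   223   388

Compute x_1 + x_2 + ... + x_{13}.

15353

1st diffs: 13, 33, 65, 109, 165.
2nd diffs: 20, 32, 44, 56.
3rd diffs: 12, 12, 12 (constant).
So x_j = 2j^3 - 2j^2 + 5j - 2.
Continuing: …, 621, 934, 1339, 1848, …, x_{13} = 4119.
Summing j = 1..13 (13 terms) gives 15353.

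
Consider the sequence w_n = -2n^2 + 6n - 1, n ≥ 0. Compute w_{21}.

w_{21} = -2·21^2 + 6·21 - 1 = -757.

-757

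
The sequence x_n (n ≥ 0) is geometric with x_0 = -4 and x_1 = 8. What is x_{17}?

Common ratio r = -2.
x_n = (-4)·(-2)^(n-0).
x_{17} = (-4)·(-2)^17 = 524288.

524288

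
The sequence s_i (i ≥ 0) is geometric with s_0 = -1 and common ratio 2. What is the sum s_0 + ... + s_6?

-127

s_i = (-1)·2^(i-0).
S = (-1)·(2^7 - 1)/(2 - 1) = (-1)·(128 - 1)/(1) = -127.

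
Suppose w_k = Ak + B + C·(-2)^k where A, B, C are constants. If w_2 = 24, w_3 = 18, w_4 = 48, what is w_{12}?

At k = 2, 3, 4: 2A + B + 4C = 24; 3A + B - 8C = 18; 4A + B + 16C = 48.
Subtracting the first from the second: A - 12C = -6.
Subtracting the second from the third: A + 24C = 30.
Solving: C = 1, A = 6, then B = 8.
Therefore w_{12} = 72 + 8 + 1·4096 = 4176.

4176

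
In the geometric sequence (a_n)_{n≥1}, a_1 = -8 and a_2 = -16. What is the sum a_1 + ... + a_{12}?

Common ratio r = 2.
a_n = (-8)·2^(n-1).
S = (-8)·(2^12 - 1)/(2 - 1) = (-8)·(4096 - 1)/(1) = -32760.

-32760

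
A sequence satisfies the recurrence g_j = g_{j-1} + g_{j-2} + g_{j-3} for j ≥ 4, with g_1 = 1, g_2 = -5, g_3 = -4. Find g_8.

Iterate the recurrence:
g_4 = -8, g_5 = -17, g_6 = -29, g_7 = -54, g_8 = -100.

-100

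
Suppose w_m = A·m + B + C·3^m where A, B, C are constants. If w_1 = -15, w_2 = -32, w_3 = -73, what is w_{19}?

-2324523033

At m = 1, 2, 3: A + B + 3C = -15; 2A + B + 9C = -32; 3A + B + 27C = -73.
Subtracting the first from the second: A + 6C = -17.
Subtracting the second from the third: A + 18C = -41.
Solving: C = -2, A = -5, then B = -4.
So w_m = -5·m + (-4) + (-2)·3^m; at m=19 this is -2324523033.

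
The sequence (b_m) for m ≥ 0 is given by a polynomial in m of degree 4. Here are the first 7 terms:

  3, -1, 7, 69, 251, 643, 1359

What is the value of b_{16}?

68579

1st diffs: -4, 8, 62, 182, 392, 716.
2nd diffs: 12, 54, 120, 210, 324.
3rd diffs: 42, 66, 90, 114.
4th diffs: 24, 24, 24 (constant).
Newton forward-difference form: b_m = 3 + (-4)·C(m,1) + 12·C(m,2) + 42·C(m,3) + 24·C(m,4).
At m = 16: m = 16, so b_{16} = 3 - 64 + 1440 + 23520 + 43680 = 68579.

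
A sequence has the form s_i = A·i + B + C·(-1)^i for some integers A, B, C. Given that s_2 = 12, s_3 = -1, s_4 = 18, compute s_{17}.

At i = 2, 3, 4: 2A + B + C = 12; 3A + B - C = -1; 4A + B + C = 18.
Subtracting the first from the second: A - 2C = -13.
Subtracting the second from the third: A + 2C = 19.
Solving: C = 8, A = 3, then B = -2.
Hence s_{17} = 3·17 + (-2) + 8·(-1) = 41.

41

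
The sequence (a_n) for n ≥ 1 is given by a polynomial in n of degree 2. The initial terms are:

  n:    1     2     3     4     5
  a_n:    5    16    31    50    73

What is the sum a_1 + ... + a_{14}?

1st diffs: 11, 15, 19, 23.
2nd diffs: 4, 4, 4 (constant).
Newton forward-difference form: a_n = 5 + 11·C(n-1,1) + 4·C(n-1,2).
Continuing: …, 100, 131, 166, 205, …, a_{14} = 460.
Summing n = 1..14 (14 terms) gives 2527.

2527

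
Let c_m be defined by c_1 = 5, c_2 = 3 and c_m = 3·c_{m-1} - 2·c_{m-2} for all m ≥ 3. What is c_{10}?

Applying the relation repeatedly:
c_3 = -1  c_4 = -9  c_5 = -25  c_6 = -57  c_7 = -121  c_8 = -249  c_9 = -505  c_{10} = -1017.
(Characteristic roots are 2 and 1.)

-1017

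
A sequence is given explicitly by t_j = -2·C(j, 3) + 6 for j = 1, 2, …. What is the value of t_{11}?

-324

C(11, 3) = 165, so t_{11} = -324.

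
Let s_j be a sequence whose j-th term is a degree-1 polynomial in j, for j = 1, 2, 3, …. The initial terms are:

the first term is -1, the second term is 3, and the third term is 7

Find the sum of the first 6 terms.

1st diffs: 4, 4 (constant).
So s_j = 4j - 5.
Continuing: 11, 15, 19.
Summing j = 1..6 (6 terms) gives 54.

54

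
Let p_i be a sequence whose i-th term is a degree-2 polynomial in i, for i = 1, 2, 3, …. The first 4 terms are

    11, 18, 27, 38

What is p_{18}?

1st diffs: 7, 9, 11.
2nd diffs: 2, 2 (constant).
Newton forward-difference form: p_i = 11 + 7·C(i-1,1) + 2·C(i-1,2).
At i = 18: i-1 = 17, so p_{18} = 11 + 119 + 272 = 402.

402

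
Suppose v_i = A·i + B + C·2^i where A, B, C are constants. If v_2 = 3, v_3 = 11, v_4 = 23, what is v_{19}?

524355

Plug in i = 2, 3, 4: 2A + B + 4C = 3; 3A + B + 8C = 11; 4A + B + 16C = 23.
Subtracting the first from the second: A + 4C = 8.
Subtracting the second from the third: A + 8C = 12.
Solving: C = 1, A = 4, then B = -9.
Hence v_{19} = 4·19 + (-9) + 1·524288 = 524355.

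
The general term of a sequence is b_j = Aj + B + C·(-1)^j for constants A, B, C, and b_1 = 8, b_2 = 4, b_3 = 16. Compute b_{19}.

At j = 1, 2, 3: A + B - C = 8; 2A + B + C = 4; 3A + B - C = 16.
Subtracting the first from the second: A + 2C = -4.
Subtracting the second from the third: A - 2C = 12.
Solving: C = -4, A = 4, then B = 0.
Hence b_{19} = 4·19 + 0 + (-4)·(-1) = 80.

80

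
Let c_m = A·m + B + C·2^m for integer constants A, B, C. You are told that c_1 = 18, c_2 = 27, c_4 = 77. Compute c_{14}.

65559

The three given values yield: A + B + 2C = 18; 2A + B + 4C = 27; 4A + B + 16C = 77.
Subtracting the first from the second: A + 2C = 9.
Subtracting the second from the third: 2A + 12C = 50.
Solving: C = 4, A = 1, then B = 9.
So c_m = 1·m + 9 + 4·2^m; at m=14 this is 65559.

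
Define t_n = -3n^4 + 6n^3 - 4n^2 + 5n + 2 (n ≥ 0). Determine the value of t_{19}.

t_{19} = -3·19^4 + 6·19^3 - 4·19^2 + 5·19 + 2 = -351156.

-351156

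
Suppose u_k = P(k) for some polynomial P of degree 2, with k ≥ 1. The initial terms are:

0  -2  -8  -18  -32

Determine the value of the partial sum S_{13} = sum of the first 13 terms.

1st diffs: -2, -6, -10, -14.
2nd diffs: -4, -4, -4 (constant).
Newton forward-difference form: u_k = (-2)·C(k-1,1) + (-4)·C(k-1,2).
Continuing: …, -50, -72, -98, -128, …, u_{13} = -288.
Summing k = 1..13 (13 terms) gives -1300.

-1300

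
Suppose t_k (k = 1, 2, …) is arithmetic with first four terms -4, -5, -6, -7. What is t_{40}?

Common difference d = -1.
t_k = -4 + (k - 1)·(-1).
t_{40} = -4 + 39·(-1) = -43.

-43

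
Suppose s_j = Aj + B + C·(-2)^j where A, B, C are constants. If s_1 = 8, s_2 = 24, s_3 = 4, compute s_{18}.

524368

Write the equations: A + B - 2C = 8; 2A + B + 4C = 24; 3A + B - 8C = 4.
Subtracting the first from the second: A + 6C = 16.
Subtracting the second from the third: A - 12C = -20.
Solving: C = 2, A = 4, then B = 8.
Hence s_{18} = 4·18 + 8 + 2·262144 = 524368.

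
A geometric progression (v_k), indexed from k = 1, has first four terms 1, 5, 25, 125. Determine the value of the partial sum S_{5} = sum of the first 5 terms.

Common ratio r = 5.
v_k = 1·5^(k-1).
S = 1·(5^5 - 1)/(5 - 1) = 1·(3125 - 1)/(4) = 781.

781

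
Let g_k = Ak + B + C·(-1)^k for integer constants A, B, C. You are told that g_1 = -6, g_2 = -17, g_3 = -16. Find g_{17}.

-86

At k = 1, 2, 3: A + B - C = -6; 2A + B + C = -17; 3A + B - C = -16.
Subtracting the first from the second: A + 2C = -11.
Subtracting the second from the third: A - 2C = 1.
Solving: C = -3, A = -5, then B = -4.
Hence g_{17} = -5·17 + (-4) + (-3)·(-1) = -86.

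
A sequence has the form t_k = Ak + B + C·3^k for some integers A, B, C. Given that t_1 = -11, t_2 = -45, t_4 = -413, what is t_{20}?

-17433922077

Plug in k = 1, 2, 4: A + B + 3C = -11; 2A + B + 9C = -45; 4A + B + 81C = -413.
Subtracting the first from the second: A + 6C = -34.
Subtracting the second from the third: 2A + 72C = -368.
Solving: C = -5, A = -4, then B = 8.
Hence t_{20} = -4·20 + 8 + (-5)·3486784401 = -17433922077.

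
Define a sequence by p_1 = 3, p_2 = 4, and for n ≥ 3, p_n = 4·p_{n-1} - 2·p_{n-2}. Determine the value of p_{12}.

Compute successive terms:
p_3 = 10, p_4 = 32, p_5 = 108, p_6 = 368, p_7 = 1256, p_8 = 4288, p_9 = 14640, p_{10} = 49984, p_{11} = 170656, p_{12} = 582656.

582656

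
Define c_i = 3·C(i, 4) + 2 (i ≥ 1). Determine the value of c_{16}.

C(16, 4) = 1820, so c_{16} = 5462.

5462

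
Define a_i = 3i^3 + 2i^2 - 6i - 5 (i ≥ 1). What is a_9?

a_9 = 3·9^3 + 2·9^2 - 6·9 - 5 = 2290.

2290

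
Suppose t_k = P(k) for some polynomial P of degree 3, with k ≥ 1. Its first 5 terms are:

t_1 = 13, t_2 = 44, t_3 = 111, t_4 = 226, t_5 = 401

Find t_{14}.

6656

1st diffs: 31, 67, 115, 175.
2nd diffs: 36, 48, 60.
3rd diffs: 12, 12 (constant).
So t_k = 2k^3 + 6k^2 - k + 6.
Evaluating at k = 14 gives t_{14} = 6656.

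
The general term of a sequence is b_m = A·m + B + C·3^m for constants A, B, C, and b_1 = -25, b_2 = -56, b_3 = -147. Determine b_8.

-32822

At m = 1, 2, 3: A + B + 3C = -25; 2A + B + 9C = -56; 3A + B + 27C = -147.
Subtracting the first from the second: A + 6C = -31.
Subtracting the second from the third: A + 18C = -91.
Solving: C = -5, A = -1, then B = -9.
So b_m = -1·m + (-9) + (-5)·3^m; at m=8 this is -32822.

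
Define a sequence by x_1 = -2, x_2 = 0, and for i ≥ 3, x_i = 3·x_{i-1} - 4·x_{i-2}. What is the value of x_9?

-728

Step forward from the initial values:
x_3 = 8, x_4 = 24, x_5 = 40, x_6 = 24, x_7 = -88, x_8 = -360, x_9 = -728.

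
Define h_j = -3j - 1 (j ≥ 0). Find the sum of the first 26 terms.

-1001

Over j = 0..25: Σj = 325.
Total = (-3)·325 + (-1)·26 = -1001.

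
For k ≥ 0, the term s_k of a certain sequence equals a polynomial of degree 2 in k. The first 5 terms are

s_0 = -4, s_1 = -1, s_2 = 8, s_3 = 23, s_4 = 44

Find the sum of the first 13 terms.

1st diffs: 3, 9, 15, 21.
2nd diffs: 6, 6, 6 (constant).
So s_k = 3k^2 - 4.
Continuing: …, 71, 104, 143, 188, …, s_{12} = 428.
Summing k = 0..12 (13 terms) gives 1898.

1898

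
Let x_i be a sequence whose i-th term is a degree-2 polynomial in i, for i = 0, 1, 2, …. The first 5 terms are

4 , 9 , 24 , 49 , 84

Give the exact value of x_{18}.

1st diffs: 5, 15, 25, 35.
2nd diffs: 10, 10, 10 (constant).
Newton forward-difference form: x_i = 4 + 5·C(i,1) + 10·C(i,2).
At i = 18: i = 18, so x_{18} = 4 + 90 + 1530 = 1624.

1624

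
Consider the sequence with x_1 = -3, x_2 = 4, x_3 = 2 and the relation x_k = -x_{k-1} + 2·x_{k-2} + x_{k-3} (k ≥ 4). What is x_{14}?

-204

Applying the relation repeatedly:
x_4 = 3, x_5 = 5, x_6 = 3, …, x_{11} = 55, x_{12} = -53, x_{13} = 153, x_{14} = -204.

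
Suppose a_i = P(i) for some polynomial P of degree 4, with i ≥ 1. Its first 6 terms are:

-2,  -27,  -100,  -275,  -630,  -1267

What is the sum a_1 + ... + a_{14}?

-121877

1st diffs: -25, -73, -175, -355, -637.
2nd diffs: -48, -102, -180, -282.
3rd diffs: -54, -78, -102.
4th diffs: -24, -24 (constant).
Newton forward-difference form: a_i = -2 + (-25)·C(i-1,1) + (-48)·C(i-1,2) + (-54)·C(i-1,3) + (-24)·C(i-1,4).
Continuing: …, -2312, -3915, -6250, -9515, …, a_{14} = -36675.
Summing i = 1..14 (14 terms) gives -121877.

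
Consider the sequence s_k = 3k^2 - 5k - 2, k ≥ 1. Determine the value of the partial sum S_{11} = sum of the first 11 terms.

1166

Over k = 1..11: Σk = 66, Σk² = 506.
Total = (3)·506 + (-5)·66 + (-2)·11 = 1166.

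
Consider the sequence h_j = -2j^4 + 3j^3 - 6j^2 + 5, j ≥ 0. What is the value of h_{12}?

-37147

h_{12} = -2·12^4 + 3·12^3 - 6·12^2 + 5 = -37147.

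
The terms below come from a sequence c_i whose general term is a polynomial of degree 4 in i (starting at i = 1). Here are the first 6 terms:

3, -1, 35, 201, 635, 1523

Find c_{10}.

15015

1st diffs: -4, 36, 166, 434, 888.
2nd diffs: 40, 130, 268, 454.
3rd diffs: 90, 138, 186.
4th diffs: 48, 48 (constant).
Newton forward-difference form: c_i = 3 + (-4)·C(i-1,1) + 40·C(i-1,2) + 90·C(i-1,3) + 48·C(i-1,4).
At i = 10: i-1 = 9, so c_{10} = 3 - 36 + 1440 + 7560 + 6048 = 15015.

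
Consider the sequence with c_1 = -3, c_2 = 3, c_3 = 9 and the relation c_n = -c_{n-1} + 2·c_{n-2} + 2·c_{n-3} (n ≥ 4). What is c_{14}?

-753

Iterate the recurrence:
c_4 = -9;  c_5 = 33;  c_6 = -33;  …;  c_{11} = 369;  c_{12} = -369;  c_{13} = 753;  c_{14} = -753.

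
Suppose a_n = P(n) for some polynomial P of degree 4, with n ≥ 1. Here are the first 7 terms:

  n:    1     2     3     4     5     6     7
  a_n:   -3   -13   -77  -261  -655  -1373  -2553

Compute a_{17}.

-87283

1st diffs: -10, -64, -184, -394, -718, -1180.
2nd diffs: -54, -120, -210, -324, -462.
3rd diffs: -66, -90, -114, -138.
4th diffs: -24, -24, -24 (constant).
So a_n = -n^4 - n^3 + 4n^2 - 5.
Evaluating at n = 17 gives a_{17} = -87283.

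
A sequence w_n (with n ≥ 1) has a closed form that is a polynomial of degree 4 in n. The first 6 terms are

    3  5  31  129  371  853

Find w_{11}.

1st diffs: 2, 26, 98, 242, 482.
2nd diffs: 24, 72, 144, 240.
3rd diffs: 48, 72, 96.
4th diffs: 24, 24 (constant).
Newton forward-difference form: w_n = 3 + 2·C(n-1,1) + 24·C(n-1,2) + 48·C(n-1,3) + 24·C(n-1,4).
At n = 11: n-1 = 10, so w_{11} = 3 + 20 + 1080 + 5760 + 5040 = 11903.

11903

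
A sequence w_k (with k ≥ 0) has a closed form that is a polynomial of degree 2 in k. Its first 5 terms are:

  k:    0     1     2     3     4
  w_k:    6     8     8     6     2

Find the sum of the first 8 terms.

-8

1st diffs: 2, 0, -2, -4.
2nd diffs: -2, -2, -2 (constant).
Newton forward-difference form: w_k = 6 + 2·C(k,1) + (-2)·C(k,2).
Continuing: -4, -12, -22.
Summing k = 0..7 (8 terms) gives -8.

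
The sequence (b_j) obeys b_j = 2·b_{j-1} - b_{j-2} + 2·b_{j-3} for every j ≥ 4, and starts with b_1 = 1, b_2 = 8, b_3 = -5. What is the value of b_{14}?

Applying the relation repeatedly:
b_4 = -16  b_5 = -11  b_6 = -16  …  b_{11} = -821  b_{12} = -1648  b_{13} = -3275  b_{14} = -6544.

-6544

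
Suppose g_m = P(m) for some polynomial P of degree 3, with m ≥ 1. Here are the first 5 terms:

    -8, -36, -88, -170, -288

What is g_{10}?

-1628

1st diffs: -28, -52, -82, -118.
2nd diffs: -24, -30, -36.
3rd diffs: -6, -6 (constant).
Newton forward-difference form: g_m = -8 + (-28)·C(m-1,1) + (-24)·C(m-1,2) + (-6)·C(m-1,3).
At m = 10: m-1 = 9, so g_{10} = -8 - 252 - 864 - 504 = -1628.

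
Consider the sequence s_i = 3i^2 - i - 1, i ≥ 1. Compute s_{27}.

s_{27} = 3·27^2 - 1·27 - 1 = 2159.

2159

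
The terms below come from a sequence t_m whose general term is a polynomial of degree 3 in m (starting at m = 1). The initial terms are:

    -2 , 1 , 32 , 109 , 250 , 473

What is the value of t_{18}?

1st diffs: 3, 31, 77, 141, 223.
2nd diffs: 28, 46, 64, 82.
3rd diffs: 18, 18, 18 (constant).
So t_m = 3m^3 - 4m^2 - 6m + 5.
Evaluating at m = 18 gives t_{18} = 16097.

16097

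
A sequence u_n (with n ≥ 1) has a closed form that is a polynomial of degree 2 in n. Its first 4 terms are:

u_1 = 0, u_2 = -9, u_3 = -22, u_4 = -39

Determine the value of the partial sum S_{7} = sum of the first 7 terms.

1st diffs: -9, -13, -17.
2nd diffs: -4, -4 (constant).
Newton forward-difference form: u_n = (-9)·C(n-1,1) + (-4)·C(n-1,2).
Continuing: -60, -85, -114.
Summing n = 1..7 (7 terms) gives -329.

-329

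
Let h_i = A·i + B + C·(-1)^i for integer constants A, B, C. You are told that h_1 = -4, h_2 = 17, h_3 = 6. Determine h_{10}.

At i = 1, 2, 3: A + B - C = -4; 2A + B + C = 17; 3A + B - C = 6.
Subtracting the first from the second: A + 2C = 21.
Subtracting the second from the third: A - 2C = -11.
Solving: C = 8, A = 5, then B = -1.
Hence h_{10} = 5·10 + (-1) + 8·1 = 57.

57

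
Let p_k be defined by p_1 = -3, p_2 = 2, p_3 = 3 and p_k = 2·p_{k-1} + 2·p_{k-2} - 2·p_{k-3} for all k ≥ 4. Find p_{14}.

Compute successive terms:
p_4 = 16  p_5 = 34  p_6 = 94  …  p_{11} = 8616  p_{12} = 21400  p_{13} = 53072  p_{14} = 131712.

131712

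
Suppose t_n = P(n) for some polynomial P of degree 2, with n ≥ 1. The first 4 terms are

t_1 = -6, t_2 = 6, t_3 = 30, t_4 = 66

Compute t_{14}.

1086

1st diffs: 12, 24, 36.
2nd diffs: 12, 12 (constant).
So t_n = 6n^2 - 6n - 6.
Evaluating at n = 14 gives t_{14} = 1086.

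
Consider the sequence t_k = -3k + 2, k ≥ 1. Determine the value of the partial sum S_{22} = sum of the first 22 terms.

Over k = 1..22: Σk = 253.
Total = (-3)·253 + (2)·22 = -715.

-715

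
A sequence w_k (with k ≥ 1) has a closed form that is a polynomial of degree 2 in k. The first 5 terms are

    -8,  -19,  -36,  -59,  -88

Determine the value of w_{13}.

-536

1st diffs: -11, -17, -23, -29.
2nd diffs: -6, -6, -6 (constant).
So w_k = -3k^2 - 2k - 3.
Evaluating at k = 13 gives w_{13} = -536.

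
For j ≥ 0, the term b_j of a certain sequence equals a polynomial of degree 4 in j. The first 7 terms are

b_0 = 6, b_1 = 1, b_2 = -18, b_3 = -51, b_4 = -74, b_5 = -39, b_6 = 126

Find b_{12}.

1st diffs: -5, -19, -33, -23, 35, 165.
2nd diffs: -14, -14, 10, 58, 130.
3rd diffs: 0, 24, 48, 72.
4th diffs: 24, 24, 24 (constant).
Newton forward-difference form: b_j = 6 + (-5)·C(j,1) + (-14)·C(j,2) + 24·C(j,4).
At j = 12: j = 12, so b_{12} = 6 - 60 - 924 + 11880 = 10902.

10902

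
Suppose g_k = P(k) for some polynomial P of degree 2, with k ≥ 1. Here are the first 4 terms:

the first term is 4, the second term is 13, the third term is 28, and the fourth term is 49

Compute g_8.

193

1st diffs: 9, 15, 21.
2nd diffs: 6, 6 (constant).
Newton forward-difference form: g_k = 4 + 9·C(k-1,1) + 6·C(k-1,2).
At k = 8: k-1 = 7, so g_8 = 4 + 63 + 126 = 193.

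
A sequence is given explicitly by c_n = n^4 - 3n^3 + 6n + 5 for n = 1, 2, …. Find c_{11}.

10719

c_{11} = 1·11^4 - 3·11^3 + 6·11 + 5 = 10719.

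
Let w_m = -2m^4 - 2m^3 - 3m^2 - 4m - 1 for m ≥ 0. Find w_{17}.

-177804

w_{17} = -2·17^4 - 2·17^3 - 3·17^2 - 4·17 - 1 = -177804.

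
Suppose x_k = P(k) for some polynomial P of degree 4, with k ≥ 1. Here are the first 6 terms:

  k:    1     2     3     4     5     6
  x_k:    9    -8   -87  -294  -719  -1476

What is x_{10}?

1st diffs: -17, -79, -207, -425, -757.
2nd diffs: -62, -128, -218, -332.
3rd diffs: -66, -90, -114.
4th diffs: -24, -24 (constant).
So x_k = -k^4 - k^3 + 5k + 6.
Evaluating at k = 10 gives x_{10} = -10944.

-10944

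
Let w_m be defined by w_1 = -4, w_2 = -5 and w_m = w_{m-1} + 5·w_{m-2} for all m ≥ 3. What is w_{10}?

Compute successive terms:
w_3 = -25, w_4 = -50, w_5 = -175, w_6 = -425, w_7 = -1300, w_8 = -3425, w_9 = -9925, w_{10} = -27050.

-27050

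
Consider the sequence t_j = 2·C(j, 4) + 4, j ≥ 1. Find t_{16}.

3644

C(16, 4) = 1820, so t_{16} = 3644.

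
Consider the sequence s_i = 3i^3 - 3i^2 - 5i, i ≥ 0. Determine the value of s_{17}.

s_{17} = 3·17^3 - 3·17^2 - 5·17 = 13787.

13787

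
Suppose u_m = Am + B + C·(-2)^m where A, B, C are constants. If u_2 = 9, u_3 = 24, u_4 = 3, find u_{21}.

The three given values yield: 2A + B + 4C = 9; 3A + B - 8C = 24; 4A + B + 16C = 3.
Subtracting the first from the second: A - 12C = 15.
Subtracting the second from the third: A + 24C = -21.
Solving: C = -1, A = 3, then B = 7.
So u_m = 3·m + 7 + (-1)·(-2)^m; at m=21 this is 2097222.

2097222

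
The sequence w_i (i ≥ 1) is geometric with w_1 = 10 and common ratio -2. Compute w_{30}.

-5368709120

w_i = 10·(-2)^(i-1).
w_{30} = 10·(-2)^29 = -5368709120.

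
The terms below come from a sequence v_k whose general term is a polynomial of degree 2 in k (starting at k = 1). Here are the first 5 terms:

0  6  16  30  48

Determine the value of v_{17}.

576

1st diffs: 6, 10, 14, 18.
2nd diffs: 4, 4, 4 (constant).
So v_k = 2k^2 - 2.
Evaluating at k = 17 gives v_{17} = 576.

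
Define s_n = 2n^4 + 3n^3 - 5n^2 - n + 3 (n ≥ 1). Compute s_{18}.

225813

s_{18} = 2·18^4 + 3·18^3 - 5·18^2 - 1·18 + 3 = 225813.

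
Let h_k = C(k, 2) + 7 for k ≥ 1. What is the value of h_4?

13

C(4, 2) = 6, so h_4 = 13.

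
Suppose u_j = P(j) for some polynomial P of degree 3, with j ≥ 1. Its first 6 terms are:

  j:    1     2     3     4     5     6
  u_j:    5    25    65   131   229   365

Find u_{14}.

1st diffs: 20, 40, 66, 98, 136.
2nd diffs: 20, 26, 32, 38.
3rd diffs: 6, 6, 6 (constant).
So u_j = j^3 + 4j^2 + j - 1.
Evaluating at j = 14 gives u_{14} = 3541.

3541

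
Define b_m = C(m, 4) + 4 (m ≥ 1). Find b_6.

C(6, 4) = 15, so b_6 = 19.

19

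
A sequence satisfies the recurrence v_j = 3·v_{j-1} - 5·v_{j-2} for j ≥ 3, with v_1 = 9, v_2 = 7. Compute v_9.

4224

Compute successive terms:
v_3 = -24; v_4 = -107; v_5 = -201; v_6 = -68; v_7 = 801; v_8 = 2743; v_9 = 4224.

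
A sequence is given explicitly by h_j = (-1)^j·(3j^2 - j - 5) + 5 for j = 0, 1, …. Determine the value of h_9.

(-1)^9 = -1; 3j^2 - j - 5 at j=9 is 229; so h_9 = -224.

-224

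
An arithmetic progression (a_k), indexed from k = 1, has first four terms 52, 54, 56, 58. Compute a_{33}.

Common difference d = 2.
a_k = 52 + (k - 1)·2.
a_{33} = 52 + 32·2 = 116.

116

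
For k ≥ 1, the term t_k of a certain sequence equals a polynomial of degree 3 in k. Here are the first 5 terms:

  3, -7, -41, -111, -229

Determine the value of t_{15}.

1st diffs: -10, -34, -70, -118.
2nd diffs: -24, -36, -48.
3rd diffs: -12, -12 (constant).
So t_k = -2k^3 + 4k + 1.
Evaluating at k = 15 gives t_{15} = -6689.

-6689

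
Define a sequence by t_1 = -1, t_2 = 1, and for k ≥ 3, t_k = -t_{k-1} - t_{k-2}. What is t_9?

0

Compute successive terms:
t_3 = 0; t_4 = -1; t_5 = 1; t_6 = 0; t_7 = -1; t_8 = 1; t_9 = 0.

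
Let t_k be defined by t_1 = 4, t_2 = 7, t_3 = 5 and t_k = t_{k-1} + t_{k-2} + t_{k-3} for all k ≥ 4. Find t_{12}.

1944

t_4 = 16  t_5 = 28  t_6 = 49  t_7 = 93  t_8 = 170  t_9 = 312  t_{10} = 575  t_{11} = 1057  t_{12} = 1944.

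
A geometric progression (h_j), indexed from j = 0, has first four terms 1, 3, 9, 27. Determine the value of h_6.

Common ratio r = 3.
h_j = 1·3^(j-0).
h_6 = 1·3^6 = 729.

729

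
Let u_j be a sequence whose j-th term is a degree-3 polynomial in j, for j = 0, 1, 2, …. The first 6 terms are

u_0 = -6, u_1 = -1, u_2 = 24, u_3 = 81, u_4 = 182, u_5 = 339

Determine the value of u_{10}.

2384

1st diffs: 5, 25, 57, 101, 157.
2nd diffs: 20, 32, 44, 56.
3rd diffs: 12, 12, 12 (constant).
Newton forward-difference form: u_j = -6 + 5·C(j,1) + 20·C(j,2) + 12·C(j,3).
At j = 10: j = 10, so u_{10} = -6 + 50 + 900 + 1440 = 2384.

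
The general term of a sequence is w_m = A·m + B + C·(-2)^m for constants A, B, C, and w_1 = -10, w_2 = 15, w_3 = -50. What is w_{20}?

Write the equations: A + B - 2C = -10; 2A + B + 4C = 15; 3A + B - 8C = -50.
Subtracting the first from the second: A + 6C = 25.
Subtracting the second from the third: A - 12C = -65.
Solving: C = 5, A = -5, then B = 5.
Therefore w_{20} = -100 + 5 + 5·1048576 = 5242785.

5242785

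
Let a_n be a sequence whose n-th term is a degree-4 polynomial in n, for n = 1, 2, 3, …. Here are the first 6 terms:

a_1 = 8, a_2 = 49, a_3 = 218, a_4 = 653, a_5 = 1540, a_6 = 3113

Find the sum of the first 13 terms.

200356

1st diffs: 41, 169, 435, 887, 1573.
2nd diffs: 128, 266, 452, 686.
3rd diffs: 138, 186, 234.
4th diffs: 48, 48 (constant).
Newton forward-difference form: a_n = 8 + 41·C(n-1,1) + 128·C(n-1,2) + 138·C(n-1,3) + 48·C(n-1,4).
Continuing: …, 5654, 9493, 15008, 22625, …, a_{13} = 63068.
Summing n = 1..13 (13 terms) gives 200356.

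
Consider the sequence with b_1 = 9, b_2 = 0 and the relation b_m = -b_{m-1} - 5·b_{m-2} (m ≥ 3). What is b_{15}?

b_3 = -45;  b_4 = 45;  b_5 = 180;  …;  b_{12} = 49995;  b_{13} = -113895;  b_{14} = -136080;  b_{15} = 705555.

705555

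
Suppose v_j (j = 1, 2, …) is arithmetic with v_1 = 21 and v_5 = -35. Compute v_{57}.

Common difference d = (-35 - 21) / (5 - 1) = -14.
v_j = 21 + (j - 1)·(-14).
v_{57} = 21 + 56·(-14) = -763.

-763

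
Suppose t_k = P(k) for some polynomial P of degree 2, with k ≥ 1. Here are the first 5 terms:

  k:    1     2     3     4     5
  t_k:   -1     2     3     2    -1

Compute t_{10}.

-46

1st diffs: 3, 1, -1, -3.
2nd diffs: -2, -2, -2 (constant).
So t_k = -k^2 + 6k - 6.
Evaluating at k = 10 gives t_{10} = -46.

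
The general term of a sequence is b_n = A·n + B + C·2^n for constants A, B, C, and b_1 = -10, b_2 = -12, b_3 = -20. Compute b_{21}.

-6291380

Write the equations: A + B + 2C = -10; 2A + B + 4C = -12; 3A + B + 8C = -20.
Subtracting the first from the second: A + 2C = -2.
Subtracting the second from the third: A + 4C = -8.
Solving: C = -3, A = 4, then B = -8.
So b_n = 4·n + (-8) + (-3)·2^n; at n=21 this is -6291380.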